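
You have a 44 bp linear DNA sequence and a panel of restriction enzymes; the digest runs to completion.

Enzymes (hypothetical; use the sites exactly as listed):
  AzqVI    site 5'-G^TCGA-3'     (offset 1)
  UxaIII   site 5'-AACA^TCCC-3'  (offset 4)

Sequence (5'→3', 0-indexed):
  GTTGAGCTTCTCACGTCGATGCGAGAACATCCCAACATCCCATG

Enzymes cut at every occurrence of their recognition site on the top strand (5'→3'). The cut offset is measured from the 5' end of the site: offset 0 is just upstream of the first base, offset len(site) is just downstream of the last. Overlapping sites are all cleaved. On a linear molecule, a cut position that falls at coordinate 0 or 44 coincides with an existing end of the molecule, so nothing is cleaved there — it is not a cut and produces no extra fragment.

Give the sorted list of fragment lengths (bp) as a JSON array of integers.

[7,8,14,15]

Site scan:
  AzqVI GTCGA/1: at [14] ⇒ [15]
  UxaIII AACATCCC/4: at [25, 33] ⇒ [29, 37]

All cut coordinates (distinct, sorted): [15, 29, 37]

Fragments:
  [0,15): 15 bp
  [15,29): 14 bp
  [29,37): 8 bp
  [37,44): 7 bp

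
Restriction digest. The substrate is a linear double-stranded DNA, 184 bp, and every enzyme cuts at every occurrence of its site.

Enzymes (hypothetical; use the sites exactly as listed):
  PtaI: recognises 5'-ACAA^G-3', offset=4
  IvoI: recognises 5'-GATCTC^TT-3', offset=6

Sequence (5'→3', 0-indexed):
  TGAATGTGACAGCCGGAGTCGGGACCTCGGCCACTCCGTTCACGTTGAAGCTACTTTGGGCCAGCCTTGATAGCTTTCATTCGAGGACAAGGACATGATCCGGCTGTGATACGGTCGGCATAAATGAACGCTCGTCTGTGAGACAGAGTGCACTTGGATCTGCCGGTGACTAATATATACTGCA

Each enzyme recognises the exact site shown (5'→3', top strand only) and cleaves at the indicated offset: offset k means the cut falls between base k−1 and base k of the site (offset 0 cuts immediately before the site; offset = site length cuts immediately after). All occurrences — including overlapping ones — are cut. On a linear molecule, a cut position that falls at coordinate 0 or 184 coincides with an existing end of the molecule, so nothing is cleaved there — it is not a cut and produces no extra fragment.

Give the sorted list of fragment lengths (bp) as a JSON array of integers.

[90,94]

Scan for sites:
  PtaI ACAAG/4: at [86] ⇒ [90]
  IvoI (GATCTCTT, off=6): no sites

All cut coordinates (distinct, sorted): [90]

Fragment lengths:
  [0,90): 90 bp
  [90,184): 94 bp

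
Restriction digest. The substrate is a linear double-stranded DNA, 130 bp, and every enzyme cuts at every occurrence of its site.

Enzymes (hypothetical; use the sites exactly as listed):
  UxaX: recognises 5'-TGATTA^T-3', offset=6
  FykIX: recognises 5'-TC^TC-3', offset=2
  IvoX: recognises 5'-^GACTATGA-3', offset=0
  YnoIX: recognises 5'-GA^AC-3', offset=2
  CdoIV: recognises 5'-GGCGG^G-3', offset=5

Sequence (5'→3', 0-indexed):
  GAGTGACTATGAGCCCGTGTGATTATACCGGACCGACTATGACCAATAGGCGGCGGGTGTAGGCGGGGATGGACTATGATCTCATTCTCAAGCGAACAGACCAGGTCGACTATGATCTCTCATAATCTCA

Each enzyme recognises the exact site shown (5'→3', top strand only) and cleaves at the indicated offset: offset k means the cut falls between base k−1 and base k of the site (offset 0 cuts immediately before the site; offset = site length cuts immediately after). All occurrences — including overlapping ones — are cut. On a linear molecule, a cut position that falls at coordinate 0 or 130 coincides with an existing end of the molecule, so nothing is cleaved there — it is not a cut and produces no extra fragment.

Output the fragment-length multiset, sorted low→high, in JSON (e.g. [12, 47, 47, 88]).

[2,3,4,5,6,8,8,9,10,10,10,12,21,22]

Site scan:
  UxaX (TGATTAT, off=6): starts [19] → cuts [25]
  FykIX (TCTC, off=2): starts [79, 85, 115, 117, 125] → cuts [81, 87, 117, 119, 127]
  IvoX (GACTATGA, off=0): starts [4, 34, 71, 107] → cuts [4, 34, 71, 107]
  YnoIX (GAAC, off=2): starts [93] → cuts [95]
  CdoIV (GGCGGG, off=5): starts [51, 61] → cuts [56, 66]

All cut coordinates (distinct, sorted): [4, 25, 34, 56, 66, 71, 81, 87, 95, 107, 117, 119, 127]

Fragments:
  [0,4): 4 bp
  [4,25): 21 bp
  [25,34): 9 bp
  [34,56): 22 bp
  [56,66): 10 bp
  [66,71): 5 bp
  [71,81): 10 bp
  [81,87): 6 bp
  [87,95): 8 bp
  [95,107): 12 bp
  [107,117): 10 bp
  [117,119): 2 bp
  [119,127): 8 bp
  [127,130): 3 bp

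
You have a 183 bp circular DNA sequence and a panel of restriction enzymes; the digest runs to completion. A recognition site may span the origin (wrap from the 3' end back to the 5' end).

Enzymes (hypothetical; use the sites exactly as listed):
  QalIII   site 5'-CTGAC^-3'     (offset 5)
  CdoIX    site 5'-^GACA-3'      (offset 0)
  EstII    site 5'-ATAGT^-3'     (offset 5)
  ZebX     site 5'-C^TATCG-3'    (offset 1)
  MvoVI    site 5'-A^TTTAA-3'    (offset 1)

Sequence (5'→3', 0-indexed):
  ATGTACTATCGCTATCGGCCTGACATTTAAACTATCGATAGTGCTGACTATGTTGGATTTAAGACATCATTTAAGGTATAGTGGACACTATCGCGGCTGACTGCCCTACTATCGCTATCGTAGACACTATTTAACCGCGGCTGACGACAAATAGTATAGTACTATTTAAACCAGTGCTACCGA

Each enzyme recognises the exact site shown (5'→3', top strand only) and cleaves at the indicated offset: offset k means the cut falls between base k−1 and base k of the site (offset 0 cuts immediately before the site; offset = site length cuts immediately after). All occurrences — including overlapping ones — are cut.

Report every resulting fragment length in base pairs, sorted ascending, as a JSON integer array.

Scan for sites:
  QalIII (CTGAC, off=5): starts [19, 43, 96, 140] → cuts [24, 48, 101, 145]
  CdoIX (GACA, off=0): starts [21, 62, 83, 122, 145] → cuts [21, 62, 83, 122, 145]
  EstII (ATAGT, off=5): starts [37, 77, 150, 155] → cuts [42, 82, 155, 160]
  ZebX (CTATCG, off=1): starts [5, 11, 31, 87, 108, 114] → cuts [6, 12, 32, 88, 109, 115]
  MvoVI (ATTTAA, off=1): starts [24, 56, 68, 128, 163] → cuts [25, 57, 69, 129, 164]

All cut coordinates (distinct, sorted): [6, 12, 21, 24, 25, 32, 42, 48, 57, 62, 69, 82, 83, 88, 101, 109, 115, 122, 129, 145, 155, 160, 164]

Fragment lengths:
  6→12: 6 bp
  12→21: 9 bp
  21→24: 3 bp
  24→25: 1 bp
  25→32: 7 bp
  32→42: 10 bp
  42→48: 6 bp
  48→57: 9 bp
  57→62: 5 bp
  62→69: 7 bp
  69→82: 13 bp
  82→83: 1 bp
  83→88: 5 bp
  88→101: 13 bp
  101→109: 8 bp
  109→115: 6 bp
  115→122: 7 bp
  122→129: 7 bp
  129→145: 16 bp
  145→155: 10 bp
  155→160: 5 bp
  160→164: 4 bp
  164→6 (wrap): 183-164+6 = 25 bp

[1,1,3,4,5,5,5,6,6,6,7,7,7,7,8,9,9,10,10,13,13,16,25]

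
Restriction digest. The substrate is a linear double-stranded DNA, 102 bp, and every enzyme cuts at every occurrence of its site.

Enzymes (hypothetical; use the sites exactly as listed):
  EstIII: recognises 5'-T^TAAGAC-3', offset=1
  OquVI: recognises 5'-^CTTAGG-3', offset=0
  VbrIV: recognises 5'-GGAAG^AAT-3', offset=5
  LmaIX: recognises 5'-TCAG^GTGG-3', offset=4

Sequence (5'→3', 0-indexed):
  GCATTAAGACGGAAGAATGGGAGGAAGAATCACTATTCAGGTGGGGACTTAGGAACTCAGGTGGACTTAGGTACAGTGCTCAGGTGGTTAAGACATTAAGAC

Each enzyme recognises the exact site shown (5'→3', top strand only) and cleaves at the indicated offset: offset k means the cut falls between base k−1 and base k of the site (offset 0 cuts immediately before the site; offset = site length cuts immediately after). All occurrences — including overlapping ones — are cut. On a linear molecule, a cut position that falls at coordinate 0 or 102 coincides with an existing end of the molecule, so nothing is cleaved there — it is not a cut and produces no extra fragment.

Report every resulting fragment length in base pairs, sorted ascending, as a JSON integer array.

Scan for sites:
  EstIII TTAAGAC/1: at [3, 87, 95] ⇒ [4, 88, 96]
  OquVI CTTAGG/0: at [47, 65] ⇒ [47, 65]
  VbrIV GGAAGAAT/5: at [10, 22] ⇒ [15, 27]
  LmaIX TCAGGTGG/4: at [36, 56, 79] ⇒ [40, 60, 83]

All cut coordinates (distinct, sorted): [4, 15, 27, 40, 47, 60, 65, 83, 88, 96]

Fragments:
  [0,4): 4 bp
  [4,15): 11 bp
  [15,27): 12 bp
  [27,40): 13 bp
  [40,47): 7 bp
  [47,60): 13 bp
  [60,65): 5 bp
  [65,83): 18 bp
  [83,88): 5 bp
  [88,96): 8 bp
  [96,102): 6 bp

[4,5,5,6,7,8,11,12,13,13,18]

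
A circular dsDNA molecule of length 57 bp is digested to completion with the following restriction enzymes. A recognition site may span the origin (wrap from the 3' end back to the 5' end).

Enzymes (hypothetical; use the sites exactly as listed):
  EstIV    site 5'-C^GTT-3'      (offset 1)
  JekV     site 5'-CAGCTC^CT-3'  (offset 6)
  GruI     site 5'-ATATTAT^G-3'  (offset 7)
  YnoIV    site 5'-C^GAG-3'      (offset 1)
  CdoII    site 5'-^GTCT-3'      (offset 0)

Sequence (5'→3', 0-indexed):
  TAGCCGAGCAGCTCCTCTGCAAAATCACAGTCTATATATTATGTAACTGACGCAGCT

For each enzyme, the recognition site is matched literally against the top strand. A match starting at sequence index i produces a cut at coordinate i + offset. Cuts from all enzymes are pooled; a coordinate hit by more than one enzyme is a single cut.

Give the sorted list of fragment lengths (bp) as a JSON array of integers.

[9,13,15,20]

Scan for sites:
  EstIV (CGTT, off=1): no sites
  JekV (CAGCTCCT, off=6): starts [8] → cuts [14]
  GruI (ATATTATG, off=7): starts [35] → cuts [42]
  YnoIV (CGAG, off=1): starts [4] → cuts [5]
  CdoII (GTCT, off=0): starts [29] → cuts [29]

Pooled cuts: [5, 14, 29, 42]

Fragments:
  5→14: 9 bp
  14→29: 15 bp
  29→42: 13 bp
  42→5 (wrap): 57-42+5 = 20 bp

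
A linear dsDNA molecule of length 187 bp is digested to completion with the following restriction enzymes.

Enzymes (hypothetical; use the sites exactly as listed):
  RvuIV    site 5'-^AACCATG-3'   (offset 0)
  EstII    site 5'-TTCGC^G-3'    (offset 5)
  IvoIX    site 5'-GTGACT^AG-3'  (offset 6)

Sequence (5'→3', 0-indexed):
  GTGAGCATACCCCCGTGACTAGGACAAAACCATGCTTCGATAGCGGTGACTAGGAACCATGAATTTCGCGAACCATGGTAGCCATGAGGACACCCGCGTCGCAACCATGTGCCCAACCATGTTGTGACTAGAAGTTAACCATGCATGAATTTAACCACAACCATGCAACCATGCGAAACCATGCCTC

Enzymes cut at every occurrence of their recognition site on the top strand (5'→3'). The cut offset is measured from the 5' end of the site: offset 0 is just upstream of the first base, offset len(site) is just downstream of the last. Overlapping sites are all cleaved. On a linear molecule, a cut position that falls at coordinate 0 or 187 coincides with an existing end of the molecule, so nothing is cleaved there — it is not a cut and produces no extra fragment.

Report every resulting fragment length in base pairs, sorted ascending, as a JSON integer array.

[1,3,7,7,8,10,11,12,15,15,20,22,24,32]

Site scan:
  RvuIV (AACCATG, off=0): starts [27, 54, 70, 102, 114, 136, 158, 166, 176] → cuts [27, 54, 70, 102, 114, 136, 158, 166, 176]
  EstII (TTCGCG, off=5): starts [64] → cuts [69]
  IvoIX (GTGACTAG, off=6): starts [14, 45, 123] → cuts [20, 51, 129]

Pooled cuts: [20, 27, 51, 54, 69, 70, 102, 114, 129, 136, 158, 166, 176]

Fragments:
  [0,20): 20 bp
  [20,27): 7 bp
  [27,51): 24 bp
  [51,54): 3 bp
  [54,69): 15 bp
  [69,70): 1 bp
  [70,102): 32 bp
  [102,114): 12 bp
  [114,129): 15 bp
  [129,136): 7 bp
  [136,158): 22 bp
  [158,166): 8 bp
  [166,176): 10 bp
  [176,187): 11 bp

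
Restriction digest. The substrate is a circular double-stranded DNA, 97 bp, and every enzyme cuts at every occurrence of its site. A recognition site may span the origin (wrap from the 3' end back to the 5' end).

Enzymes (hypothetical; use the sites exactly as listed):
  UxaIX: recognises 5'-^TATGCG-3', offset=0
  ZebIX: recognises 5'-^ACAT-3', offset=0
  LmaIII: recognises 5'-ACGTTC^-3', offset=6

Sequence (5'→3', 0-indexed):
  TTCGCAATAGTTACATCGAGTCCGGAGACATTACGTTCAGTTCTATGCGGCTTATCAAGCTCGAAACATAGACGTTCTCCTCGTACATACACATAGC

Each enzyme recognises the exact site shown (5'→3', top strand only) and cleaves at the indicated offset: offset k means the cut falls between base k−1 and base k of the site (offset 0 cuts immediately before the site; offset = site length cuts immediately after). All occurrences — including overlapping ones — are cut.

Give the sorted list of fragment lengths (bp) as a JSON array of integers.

[5,6,7,11,12,15,19,22]

Scan for sites:
  UxaIX TATGCG/0: at [43] ⇒ [43]
  ZebIX ACAT/0: at [12, 27, 65, 84, 90] ⇒ [12, 27, 65, 84, 90]
  LmaIII ACGTTC/6: at [32, 71] ⇒ [38, 77]

All cut coordinates (distinct, sorted): [12, 27, 38, 43, 65, 77, 84, 90]

Fragment lengths:
  12→27: 15 bp
  27→38: 11 bp
  38→43: 5 bp
  43→65: 22 bp
  65→77: 12 bp
  77→84: 7 bp
  84→90: 6 bp
  90→12 (wrap): 97-90+12 = 19 bp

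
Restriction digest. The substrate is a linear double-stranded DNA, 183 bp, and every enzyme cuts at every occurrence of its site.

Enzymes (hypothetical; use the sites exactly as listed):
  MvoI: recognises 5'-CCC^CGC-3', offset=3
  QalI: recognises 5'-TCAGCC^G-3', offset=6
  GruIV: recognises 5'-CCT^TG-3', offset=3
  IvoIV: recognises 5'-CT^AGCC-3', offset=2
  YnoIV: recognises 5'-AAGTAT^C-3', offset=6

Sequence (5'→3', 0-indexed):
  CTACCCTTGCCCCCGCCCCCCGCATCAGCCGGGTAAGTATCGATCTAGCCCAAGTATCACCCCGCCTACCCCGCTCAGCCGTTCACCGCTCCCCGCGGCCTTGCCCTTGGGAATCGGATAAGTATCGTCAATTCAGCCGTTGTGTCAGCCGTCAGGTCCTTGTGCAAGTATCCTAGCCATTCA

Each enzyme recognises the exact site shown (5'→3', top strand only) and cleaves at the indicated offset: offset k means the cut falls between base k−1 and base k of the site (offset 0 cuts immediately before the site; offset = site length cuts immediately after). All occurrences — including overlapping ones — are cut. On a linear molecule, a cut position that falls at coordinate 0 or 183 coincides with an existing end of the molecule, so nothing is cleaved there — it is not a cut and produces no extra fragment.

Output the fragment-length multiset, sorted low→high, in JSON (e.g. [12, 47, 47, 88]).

[3,5,6,6,6,7,7,8,9,9,9,10,10,10,11,11,12,13,13,18]

Per-enzyme occurrences:
  MvoI (CCCCGC, off=3): starts [10, 17, 59, 68, 90] → cuts [13, 20, 62, 71, 93]
  QalI (TCAGCCG, off=6): starts [24, 74, 132, 144] → cuts [30, 80, 138, 150]
  GruIV (CCTTG, off=3): starts [4, 98, 104, 157] → cuts [7, 101, 107, 160]
  IvoIV (CTAGCC, off=2): starts [44, 172] → cuts [46, 174]
  YnoIV (AAGTATC, off=6): starts [34, 51, 119, 165] → cuts [40, 57, 125, 171]

All cut coordinates (distinct, sorted): [7, 13, 20, 30, 40, 46, 57, 62, 71, 80, 93, 101, 107, 125, 138, 150, 160, 171, 174]

Fragments:
  [0,7): 7 bp
  [7,13): 6 bp
  [13,20): 7 bp
  [20,30): 10 bp
  [30,40): 10 bp
  [40,46): 6 bp
  [46,57): 11 bp
  [57,62): 5 bp
  [62,71): 9 bp
  [71,80): 9 bp
  [80,93): 13 bp
  [93,101): 8 bp
  [101,107): 6 bp
  [107,125): 18 bp
  [125,138): 13 bp
  [138,150): 12 bp
  [150,160): 10 bp
  [160,171): 11 bp
  [171,174): 3 bp
  [174,183): 9 bp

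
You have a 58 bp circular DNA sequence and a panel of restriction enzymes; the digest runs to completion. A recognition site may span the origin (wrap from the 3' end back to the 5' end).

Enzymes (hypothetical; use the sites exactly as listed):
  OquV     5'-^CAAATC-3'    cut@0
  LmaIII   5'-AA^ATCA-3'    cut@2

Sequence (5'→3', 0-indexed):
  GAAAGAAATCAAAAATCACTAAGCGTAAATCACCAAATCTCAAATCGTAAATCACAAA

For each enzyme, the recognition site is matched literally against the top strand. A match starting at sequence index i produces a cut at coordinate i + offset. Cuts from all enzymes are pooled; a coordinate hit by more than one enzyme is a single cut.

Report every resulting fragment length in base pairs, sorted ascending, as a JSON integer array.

Scan for sites:
  OquV (CAAATC, off=0): starts [33, 40] → cuts [33, 40]
  LmaIII (AAATCA, off=2): starts [5, 12, 26, 48] → cuts [7, 14, 28, 50]

All cut coordinates (distinct, sorted): [7, 14, 28, 33, 40, 50]

Fragment lengths:
  7→14: 7 bp
  14→28: 14 bp
  28→33: 5 bp
  33→40: 7 bp
  40→50: 10 bp
  50→7 (wrap): 58-50+7 = 15 bp

[5,7,7,10,14,15]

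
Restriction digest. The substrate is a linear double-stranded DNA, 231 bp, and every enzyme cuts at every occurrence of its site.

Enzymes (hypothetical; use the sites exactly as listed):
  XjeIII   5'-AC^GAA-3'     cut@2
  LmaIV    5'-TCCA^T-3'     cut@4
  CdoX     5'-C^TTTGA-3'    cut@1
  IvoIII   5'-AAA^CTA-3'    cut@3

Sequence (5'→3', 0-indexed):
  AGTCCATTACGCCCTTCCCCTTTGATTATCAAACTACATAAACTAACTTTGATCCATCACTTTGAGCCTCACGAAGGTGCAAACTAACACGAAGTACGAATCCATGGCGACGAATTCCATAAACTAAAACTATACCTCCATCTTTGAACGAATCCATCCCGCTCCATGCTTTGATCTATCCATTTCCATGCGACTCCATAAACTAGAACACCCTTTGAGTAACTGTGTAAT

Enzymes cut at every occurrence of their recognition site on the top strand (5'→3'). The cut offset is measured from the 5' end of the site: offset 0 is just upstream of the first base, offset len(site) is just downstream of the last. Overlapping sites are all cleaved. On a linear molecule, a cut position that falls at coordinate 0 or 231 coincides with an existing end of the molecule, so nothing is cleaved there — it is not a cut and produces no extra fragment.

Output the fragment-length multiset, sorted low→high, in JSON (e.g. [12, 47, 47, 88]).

[2,3,4,4,4,5,6,6,6,7,7,7,7,7,7,8,9,9,10,10,11,11,11,12,13,13,14,18]

Scan for sites:
  XjeIII (ACGAA, off=2): starts [70, 88, 95, 109, 147] → cuts [72, 90, 97, 111, 149]
  LmaIV (TCCAT, off=4): starts [2, 52, 100, 115, 136, 152, 162, 178, 184, 194] → cuts [6, 56, 104, 119, 140, 156, 166, 182, 188, 198]
  CdoX (CTTTGA, off=1): starts [19, 46, 59, 141, 168, 212] → cuts [20, 47, 60, 142, 169, 213]
  IvoIII (AAACTA, off=3): starts [30, 39, 80, 120, 126, 199] → cuts [33, 42, 83, 123, 129, 202]

Pooled cuts: [6, 20, 33, 42, 47, 56, 60, 72, 83, 90, 97, 104, 111, 119, 123, 129, 140, 142, 149, 156, 166, 169, 182, 188, 198, 202, 213]

Fragments:
  [0,6): 6 bp
  [6,20): 14 bp
  [20,33): 13 bp
  [33,42): 9 bp
  [42,47): 5 bp
  [47,56): 9 bp
  [56,60): 4 bp
  [60,72): 12 bp
  [72,83): 11 bp
  [83,90): 7 bp
  [90,97): 7 bp
  [97,104): 7 bp
  [104,111): 7 bp
  [111,119): 8 bp
  [119,123): 4 bp
  [123,129): 6 bp
  [129,140): 11 bp
  [140,142): 2 bp
  [142,149): 7 bp
  [149,156): 7 bp
  [156,166): 10 bp
  [166,169): 3 bp
  [169,182): 13 bp
  [182,188): 6 bp
  [188,198): 10 bp
  [198,202): 4 bp
  [202,213): 11 bp
  [213,231): 18 bp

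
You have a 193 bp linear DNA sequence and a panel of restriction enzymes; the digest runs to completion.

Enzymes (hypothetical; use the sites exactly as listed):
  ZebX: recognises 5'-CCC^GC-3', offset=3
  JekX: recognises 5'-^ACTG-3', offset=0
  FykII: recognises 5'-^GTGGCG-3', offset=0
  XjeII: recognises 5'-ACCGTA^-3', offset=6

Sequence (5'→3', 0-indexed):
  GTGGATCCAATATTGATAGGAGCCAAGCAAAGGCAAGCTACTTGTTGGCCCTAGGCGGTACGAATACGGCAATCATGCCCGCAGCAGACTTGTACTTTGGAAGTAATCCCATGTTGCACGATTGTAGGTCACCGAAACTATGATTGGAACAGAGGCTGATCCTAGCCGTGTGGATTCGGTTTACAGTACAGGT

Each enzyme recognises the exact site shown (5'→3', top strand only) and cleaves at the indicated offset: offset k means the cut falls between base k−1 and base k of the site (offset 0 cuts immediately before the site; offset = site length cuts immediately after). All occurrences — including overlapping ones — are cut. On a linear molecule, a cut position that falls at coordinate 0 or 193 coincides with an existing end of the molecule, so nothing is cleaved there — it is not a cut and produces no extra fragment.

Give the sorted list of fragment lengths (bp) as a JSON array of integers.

Site scan:
  ZebX (CCCGC, off=3): starts [77] → cuts [80]
  JekX (ACTG, off=0): no sites
  FykII (GTGGCG, off=0): no sites
  XjeII (ACCGTA, off=6): no sites

All cut coordinates (distinct, sorted): [80]

Fragment lengths:
  [0,80): 80 bp
  [80,193): 113 bp

[80,113]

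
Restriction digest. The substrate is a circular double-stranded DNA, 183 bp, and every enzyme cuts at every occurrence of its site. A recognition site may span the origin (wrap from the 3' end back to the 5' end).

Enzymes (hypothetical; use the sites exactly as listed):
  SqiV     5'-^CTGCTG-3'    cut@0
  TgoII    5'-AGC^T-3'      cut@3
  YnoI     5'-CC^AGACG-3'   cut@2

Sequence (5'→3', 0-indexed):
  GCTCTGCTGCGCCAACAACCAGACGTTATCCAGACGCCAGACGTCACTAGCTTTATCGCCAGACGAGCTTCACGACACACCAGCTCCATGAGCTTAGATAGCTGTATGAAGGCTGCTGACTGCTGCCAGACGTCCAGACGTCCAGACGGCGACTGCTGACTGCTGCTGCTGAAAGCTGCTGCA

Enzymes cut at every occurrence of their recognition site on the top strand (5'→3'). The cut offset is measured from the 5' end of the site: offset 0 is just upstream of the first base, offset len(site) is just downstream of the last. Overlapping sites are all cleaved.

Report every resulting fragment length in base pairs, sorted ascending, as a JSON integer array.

[1,1,3,3,7,7,7,8,8,8,8,9,9,9,9,9,10,10,11,13,16,17]

Per-enzyme occurrences:
  SqiV (CTGCTG, off=0): starts [3, 112, 119, 152, 159, 162, 165, 175] → cuts [3, 112, 119, 152, 159, 162, 165, 175]
  TgoII (AGCT, off=3): starts [48, 65, 81, 90, 99, 173, 182] → cuts [2, 51, 68, 84, 93, 102, 176]
  YnoI (CCAGACG, off=2): starts [18, 29, 36, 58, 125, 133, 141] → cuts [20, 31, 38, 60, 127, 135, 143]

Pooled cuts: [2, 3, 20, 31, 38, 51, 60, 68, 84, 93, 102, 112, 119, 127, 135, 143, 152, 159, 162, 165, 175, 176]

Fragment lengths:
  2→3: 1 bp
  3→20: 17 bp
  20→31: 11 bp
  31→38: 7 bp
  38→51: 13 bp
  51→60: 9 bp
  60→68: 8 bp
  68→84: 16 bp
  84→93: 9 bp
  93→102: 9 bp
  102→112: 10 bp
  112→119: 7 bp
  119→127: 8 bp
  127→135: 8 bp
  135→143: 8 bp
  143→152: 9 bp
  152→159: 7 bp
  159→162: 3 bp
  162→165: 3 bp
  165→175: 10 bp
  175→176: 1 bp
  176→2 (wrap): 183-176+2 = 9 bp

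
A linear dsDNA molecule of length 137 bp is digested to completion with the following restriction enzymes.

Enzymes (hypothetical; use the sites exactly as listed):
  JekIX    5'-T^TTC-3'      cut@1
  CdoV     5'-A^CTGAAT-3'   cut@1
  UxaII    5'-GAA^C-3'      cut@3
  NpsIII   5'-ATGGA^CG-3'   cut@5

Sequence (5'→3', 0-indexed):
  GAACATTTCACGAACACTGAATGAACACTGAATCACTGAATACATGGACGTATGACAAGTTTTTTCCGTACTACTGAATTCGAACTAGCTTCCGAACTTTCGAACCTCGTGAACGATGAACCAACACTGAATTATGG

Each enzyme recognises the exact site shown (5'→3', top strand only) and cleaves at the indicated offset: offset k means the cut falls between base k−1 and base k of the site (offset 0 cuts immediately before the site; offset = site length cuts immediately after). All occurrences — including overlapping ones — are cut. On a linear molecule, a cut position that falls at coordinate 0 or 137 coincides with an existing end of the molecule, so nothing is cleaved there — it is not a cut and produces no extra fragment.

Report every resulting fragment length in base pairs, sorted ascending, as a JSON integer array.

Site scan:
  JekIX TTTC/1: at [5, 62, 97] ⇒ [6, 63, 98]
  CdoV ACTGAAT/1: at [15, 26, 34, 72, 125] ⇒ [16, 27, 35, 73, 126]
  UxaII GAAC/3: at [0, 11, 22, 81, 93, 101, 110, 117] ⇒ [3, 14, 25, 84, 96, 104, 113, 120]
  NpsIII ATGGACG/5: at [43] ⇒ [48]

All cut coordinates (distinct, sorted): [3, 6, 14, 16, 25, 27, 35, 48, 63, 73, 84, 96, 98, 104, 113, 120, 126]

Fragments:
  [0,3): 3 bp
  [3,6): 3 bp
  [6,14): 8 bp
  [14,16): 2 bp
  [16,25): 9 bp
  [25,27): 2 bp
  [27,35): 8 bp
  [35,48): 13 bp
  [48,63): 15 bp
  [63,73): 10 bp
  [73,84): 11 bp
  [84,96): 12 bp
  [96,98): 2 bp
  [98,104): 6 bp
  [104,113): 9 bp
  [113,120): 7 bp
  [120,126): 6 bp
  [126,137): 11 bp

[2,2,2,3,3,6,6,7,8,8,9,9,10,11,11,12,13,15]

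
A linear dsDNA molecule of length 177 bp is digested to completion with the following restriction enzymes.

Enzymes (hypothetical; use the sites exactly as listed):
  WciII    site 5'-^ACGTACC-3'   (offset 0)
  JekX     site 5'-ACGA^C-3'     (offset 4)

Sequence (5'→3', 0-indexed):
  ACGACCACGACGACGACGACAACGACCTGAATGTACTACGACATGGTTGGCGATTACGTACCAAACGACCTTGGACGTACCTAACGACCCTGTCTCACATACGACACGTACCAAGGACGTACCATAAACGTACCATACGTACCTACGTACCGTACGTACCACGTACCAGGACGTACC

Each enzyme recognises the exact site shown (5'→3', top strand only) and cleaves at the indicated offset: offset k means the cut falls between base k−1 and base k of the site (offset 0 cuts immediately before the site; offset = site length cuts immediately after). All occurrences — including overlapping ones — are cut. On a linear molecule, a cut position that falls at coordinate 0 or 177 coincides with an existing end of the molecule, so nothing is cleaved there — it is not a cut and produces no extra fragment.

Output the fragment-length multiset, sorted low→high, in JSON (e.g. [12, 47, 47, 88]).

Site scan:
  WciII (ACGTACC, off=0): starts [55, 74, 105, 116, 127, 136, 144, 153, 160, 170] → cuts [55, 74, 105, 116, 127, 136, 144, 153, 160, 170]
  JekX (ACGAC, off=4): starts [0, 6, 9, 12, 15, 21, 37, 64, 83, 100] → cuts [4, 10, 13, 16, 19, 25, 41, 68, 87, 104]

All cut coordinates (distinct, sorted): [4, 10, 13, 16, 19, 25, 41, 55, 68, 74, 87, 104, 105, 116, 127, 136, 144, 153, 160, 170]

Fragment lengths:
  [0,4): 4 bp
  [4,10): 6 bp
  [10,13): 3 bp
  [13,16): 3 bp
  [16,19): 3 bp
  [19,25): 6 bp
  [25,41): 16 bp
  [41,55): 14 bp
  [55,68): 13 bp
  [68,74): 6 bp
  [74,87): 13 bp
  [87,104): 17 bp
  [104,105): 1 bp
  [105,116): 11 bp
  [116,127): 11 bp
  [127,136): 9 bp
  [136,144): 8 bp
  [144,153): 9 bp
  [153,160): 7 bp
  [160,170): 10 bp
  [170,177): 7 bp

[1,3,3,3,4,6,6,6,7,7,8,9,9,10,11,11,13,13,14,16,17]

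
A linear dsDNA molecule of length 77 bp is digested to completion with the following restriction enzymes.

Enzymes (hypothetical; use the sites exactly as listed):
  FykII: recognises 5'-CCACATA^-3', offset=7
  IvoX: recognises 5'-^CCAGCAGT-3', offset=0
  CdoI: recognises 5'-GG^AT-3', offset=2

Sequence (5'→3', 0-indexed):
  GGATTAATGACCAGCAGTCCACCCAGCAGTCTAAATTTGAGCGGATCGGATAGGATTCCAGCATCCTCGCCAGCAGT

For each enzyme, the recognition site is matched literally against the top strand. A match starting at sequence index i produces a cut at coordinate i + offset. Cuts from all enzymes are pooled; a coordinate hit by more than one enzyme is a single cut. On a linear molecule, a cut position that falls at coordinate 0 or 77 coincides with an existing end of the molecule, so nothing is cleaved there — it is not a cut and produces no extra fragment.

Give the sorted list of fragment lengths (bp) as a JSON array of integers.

[2,5,5,8,8,12,15,22]

Scan for sites:
  FykII (CCACATA, off=7): no sites
  IvoX (CCAGCAGT, off=0): starts [10, 22, 69] → cuts [10, 22, 69]
  CdoI (GGAT, off=2): starts [0, 42, 47, 52] → cuts [2, 44, 49, 54]

All cut coordinates (distinct, sorted): [2, 10, 22, 44, 49, 54, 69]

Fragment lengths:
  [0,2): 2 bp
  [2,10): 8 bp
  [10,22): 12 bp
  [22,44): 22 bp
  [44,49): 5 bp
  [49,54): 5 bp
  [54,69): 15 bp
  [69,77): 8 bp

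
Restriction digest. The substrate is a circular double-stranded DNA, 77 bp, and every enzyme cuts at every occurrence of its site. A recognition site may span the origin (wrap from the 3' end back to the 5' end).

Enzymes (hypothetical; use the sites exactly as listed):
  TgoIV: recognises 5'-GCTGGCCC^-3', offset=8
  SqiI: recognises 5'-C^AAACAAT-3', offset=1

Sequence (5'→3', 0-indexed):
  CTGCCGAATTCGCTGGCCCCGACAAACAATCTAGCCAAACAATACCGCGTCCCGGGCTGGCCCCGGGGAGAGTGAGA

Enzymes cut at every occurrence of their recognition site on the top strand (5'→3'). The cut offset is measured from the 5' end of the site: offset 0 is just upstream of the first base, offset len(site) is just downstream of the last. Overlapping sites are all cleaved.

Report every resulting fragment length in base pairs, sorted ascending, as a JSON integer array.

Per-enzyme occurrences:
  TgoIV GCTGGCCC/8: at [11, 55] ⇒ [19, 63]
  SqiI CAAACAAT/1: at [22, 35] ⇒ [23, 36]

Pooled cuts: [19, 23, 36, 63]

Fragments:
  19→23: 4 bp
  23→36: 13 bp
  36→63: 27 bp
  63→19 (wrap): 77-63+19 = 33 bp

[4,13,27,33]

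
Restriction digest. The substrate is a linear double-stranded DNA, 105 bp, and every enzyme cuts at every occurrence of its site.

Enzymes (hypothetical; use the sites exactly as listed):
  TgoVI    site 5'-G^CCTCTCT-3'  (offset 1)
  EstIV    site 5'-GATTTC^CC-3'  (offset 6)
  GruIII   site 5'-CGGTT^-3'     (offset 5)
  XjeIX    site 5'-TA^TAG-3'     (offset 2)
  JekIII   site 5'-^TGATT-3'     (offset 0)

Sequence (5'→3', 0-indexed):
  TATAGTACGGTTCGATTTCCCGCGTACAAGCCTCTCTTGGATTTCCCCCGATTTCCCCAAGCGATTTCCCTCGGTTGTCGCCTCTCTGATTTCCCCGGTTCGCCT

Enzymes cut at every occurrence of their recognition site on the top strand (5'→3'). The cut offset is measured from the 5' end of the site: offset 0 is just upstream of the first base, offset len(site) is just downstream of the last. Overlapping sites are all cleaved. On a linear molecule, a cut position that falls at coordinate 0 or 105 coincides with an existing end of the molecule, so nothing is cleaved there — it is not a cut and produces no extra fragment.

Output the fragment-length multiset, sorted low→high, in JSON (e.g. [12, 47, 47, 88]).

Site scan:
  TgoVI (GCCTCTCT, off=1): starts [29, 79] → cuts [30, 80]
  EstIV (GATTTCCC, off=6): starts [13, 39, 49, 62, 87] → cuts [19, 45, 55, 68, 93]
  GruIII (CGGTT, off=5): starts [7, 71, 95] → cuts [12, 76, 100]
  XjeIX (TATAG, off=2): starts [0] → cuts [2]
  JekIII (TGATT, off=0): starts [86] → cuts [86]

Pooled cuts: [2, 12, 19, 30, 45, 55, 68, 76, 80, 86, 93, 100]

Fragment lengths:
  [0,2): 2 bp
  [2,12): 10 bp
  [12,19): 7 bp
  [19,30): 11 bp
  [30,45): 15 bp
  [45,55): 10 bp
  [55,68): 13 bp
  [68,76): 8 bp
  [76,80): 4 bp
  [80,86): 6 bp
  [86,93): 7 bp
  [93,100): 7 bp
  [100,105): 5 bp

[2,4,5,6,7,7,7,8,10,10,11,13,15]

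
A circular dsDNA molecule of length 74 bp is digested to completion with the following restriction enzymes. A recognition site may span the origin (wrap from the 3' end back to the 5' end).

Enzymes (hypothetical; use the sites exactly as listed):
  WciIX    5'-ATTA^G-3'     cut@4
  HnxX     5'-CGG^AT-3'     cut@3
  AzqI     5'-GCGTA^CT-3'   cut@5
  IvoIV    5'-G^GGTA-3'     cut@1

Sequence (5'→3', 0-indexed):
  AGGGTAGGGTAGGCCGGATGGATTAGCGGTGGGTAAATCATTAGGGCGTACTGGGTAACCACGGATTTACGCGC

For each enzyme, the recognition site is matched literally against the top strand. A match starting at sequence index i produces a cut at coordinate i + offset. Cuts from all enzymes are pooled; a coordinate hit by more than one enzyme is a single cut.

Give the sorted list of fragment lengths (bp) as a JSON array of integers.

Scan for sites:
  WciIX ATTAG/4: at [21, 39] ⇒ [25, 43]
  HnxX CGGAT/3: at [14, 61] ⇒ [17, 64]
  AzqI GCGTACT/5: at [45] ⇒ [50]
  IvoIV GGGTA/1: at [1, 6, 30, 52] ⇒ [2, 7, 31, 53]

Pooled cuts: [2, 7, 17, 25, 31, 43, 50, 53, 64]

Fragment lengths:
  2→7: 5 bp
  7→17: 10 bp
  17→25: 8 bp
  25→31: 6 bp
  31→43: 12 bp
  43→50: 7 bp
  50→53: 3 bp
  53→64: 11 bp
  64→2 (wrap): 74-64+2 = 12 bp

[3,5,6,7,8,10,11,12,12]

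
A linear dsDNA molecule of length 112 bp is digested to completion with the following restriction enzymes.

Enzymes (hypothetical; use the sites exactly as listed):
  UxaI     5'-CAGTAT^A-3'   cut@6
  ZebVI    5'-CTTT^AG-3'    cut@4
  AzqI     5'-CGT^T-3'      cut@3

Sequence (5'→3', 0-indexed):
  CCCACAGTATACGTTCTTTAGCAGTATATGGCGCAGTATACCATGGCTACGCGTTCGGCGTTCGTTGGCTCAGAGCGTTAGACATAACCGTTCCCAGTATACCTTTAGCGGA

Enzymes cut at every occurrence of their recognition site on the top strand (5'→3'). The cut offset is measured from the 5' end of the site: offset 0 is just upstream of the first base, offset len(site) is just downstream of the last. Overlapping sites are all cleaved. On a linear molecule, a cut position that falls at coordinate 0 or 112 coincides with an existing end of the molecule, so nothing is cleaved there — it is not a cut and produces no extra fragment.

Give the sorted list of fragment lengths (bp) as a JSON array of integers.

Site scan:
  UxaI CAGTATA/6: at [4, 21, 33, 94] ⇒ [10, 27, 39, 100]
  ZebVI CTTTAG/4: at [15, 102] ⇒ [19, 106]
  AzqI CGTT/3: at [11, 51, 58, 62, 75, 88] ⇒ [14, 54, 61, 65, 78, 91]

All cut coordinates (distinct, sorted): [10, 14, 19, 27, 39, 54, 61, 65, 78, 91, 100, 106]

Fragments:
  [0,10): 10 bp
  [10,14): 4 bp
  [14,19): 5 bp
  [19,27): 8 bp
  [27,39): 12 bp
  [39,54): 15 bp
  [54,61): 7 bp
  [61,65): 4 bp
  [65,78): 13 bp
  [78,91): 13 bp
  [91,100): 9 bp
  [100,106): 6 bp
  [106,112): 6 bp

[4,4,5,6,6,7,8,9,10,12,13,13,15]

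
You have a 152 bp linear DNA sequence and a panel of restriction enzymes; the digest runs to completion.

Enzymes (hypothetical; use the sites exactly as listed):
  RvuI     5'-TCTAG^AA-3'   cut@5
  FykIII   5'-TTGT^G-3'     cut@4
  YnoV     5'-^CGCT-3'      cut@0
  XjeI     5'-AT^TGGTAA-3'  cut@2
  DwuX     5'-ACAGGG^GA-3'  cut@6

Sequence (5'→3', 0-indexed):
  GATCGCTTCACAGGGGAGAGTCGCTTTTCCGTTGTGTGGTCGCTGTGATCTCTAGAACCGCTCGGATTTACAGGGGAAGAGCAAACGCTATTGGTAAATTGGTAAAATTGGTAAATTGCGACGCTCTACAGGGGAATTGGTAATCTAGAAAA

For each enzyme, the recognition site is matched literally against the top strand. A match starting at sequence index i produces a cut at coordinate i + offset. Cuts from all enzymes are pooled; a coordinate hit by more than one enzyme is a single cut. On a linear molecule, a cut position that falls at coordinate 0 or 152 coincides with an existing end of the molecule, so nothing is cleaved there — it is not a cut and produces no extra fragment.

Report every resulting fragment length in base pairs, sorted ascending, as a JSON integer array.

[3,3,4,4,5,6,6,8,9,10,11,12,12,13,14,15,17]

Per-enzyme occurrences:
  RvuI (TCTAGAA, off=5): starts [50, 143] → cuts [55, 148]
  FykIII (TTGTG, off=4): starts [31] → cuts [35]
  YnoV (CGCT, off=0): starts [3, 21, 40, 58, 85, 121] → cuts [3, 21, 40, 58, 85, 121]
  XjeI (ATTGGTAA, off=2): starts [89, 97, 106, 135] → cuts [91, 99, 108, 137]
  DwuX (ACAGGGGA, off=6): starts [9, 69, 127] → cuts [15, 75, 133]

All cut coordinates (distinct, sorted): [3, 15, 21, 35, 40, 55, 58, 75, 85, 91, 99, 108, 121, 133, 137, 148]

Fragment lengths:
  [0,3): 3 bp
  [3,15): 12 bp
  [15,21): 6 bp
  [21,35): 14 bp
  [35,40): 5 bp
  [40,55): 15 bp
  [55,58): 3 bp
  [58,75): 17 bp
  [75,85): 10 bp
  [85,91): 6 bp
  [91,99): 8 bp
  [99,108): 9 bp
  [108,121): 13 bp
  [121,133): 12 bp
  [133,137): 4 bp
  [137,148): 11 bp
  [148,152): 4 bp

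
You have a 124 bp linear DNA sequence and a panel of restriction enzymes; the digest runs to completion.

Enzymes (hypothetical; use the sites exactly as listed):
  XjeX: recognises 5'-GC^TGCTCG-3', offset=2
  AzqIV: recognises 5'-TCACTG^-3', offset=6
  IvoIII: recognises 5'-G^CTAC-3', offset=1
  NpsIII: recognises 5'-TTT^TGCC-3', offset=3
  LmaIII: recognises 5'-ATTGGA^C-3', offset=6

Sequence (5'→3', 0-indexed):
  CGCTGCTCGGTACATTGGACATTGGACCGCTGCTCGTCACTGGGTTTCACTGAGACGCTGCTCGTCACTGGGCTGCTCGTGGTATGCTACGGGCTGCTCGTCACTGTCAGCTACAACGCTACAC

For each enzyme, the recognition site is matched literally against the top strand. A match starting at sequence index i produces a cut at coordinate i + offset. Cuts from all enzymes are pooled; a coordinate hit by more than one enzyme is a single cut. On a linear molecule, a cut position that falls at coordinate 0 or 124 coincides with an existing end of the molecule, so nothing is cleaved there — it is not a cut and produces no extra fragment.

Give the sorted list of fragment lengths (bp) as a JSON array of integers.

Per-enzyme occurrences:
  XjeX (GCTGCTCG, off=2): starts [1, 28, 56, 71, 92] → cuts [3, 30, 58, 73, 94]
  AzqIV (TCACTG, off=6): starts [36, 46, 64, 100] → cuts [42, 52, 70, 106]
  IvoIII (GCTAC, off=1): starts [85, 109, 117] → cuts [86, 110, 118]
  NpsIII (TTTTGCC, off=3): no sites
  LmaIII (ATTGGAC, off=6): starts [13, 20] → cuts [19, 26]

All cut coordinates (distinct, sorted): [3, 19, 26, 30, 42, 52, 58, 70, 73, 86, 94, 106, 110, 118]

Fragments:
  [0,3): 3 bp
  [3,19): 16 bp
  [19,26): 7 bp
  [26,30): 4 bp
  [30,42): 12 bp
  [42,52): 10 bp
  [52,58): 6 bp
  [58,70): 12 bp
  [70,73): 3 bp
  [73,86): 13 bp
  [86,94): 8 bp
  [94,106): 12 bp
  [106,110): 4 bp
  [110,118): 8 bp
  [118,124): 6 bp

[3,3,4,4,6,6,7,8,8,10,12,12,12,13,16]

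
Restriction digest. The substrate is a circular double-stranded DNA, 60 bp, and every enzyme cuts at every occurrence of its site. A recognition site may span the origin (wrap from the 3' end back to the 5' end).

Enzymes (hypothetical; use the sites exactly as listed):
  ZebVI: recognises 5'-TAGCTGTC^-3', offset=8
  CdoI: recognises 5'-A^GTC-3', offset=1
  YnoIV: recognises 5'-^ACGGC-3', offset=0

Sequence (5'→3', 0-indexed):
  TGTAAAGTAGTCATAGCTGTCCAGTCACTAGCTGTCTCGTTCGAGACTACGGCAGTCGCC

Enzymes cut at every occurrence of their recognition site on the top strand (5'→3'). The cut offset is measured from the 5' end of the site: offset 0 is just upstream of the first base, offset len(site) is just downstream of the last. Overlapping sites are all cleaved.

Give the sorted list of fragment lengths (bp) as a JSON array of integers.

Per-enzyme occurrences:
  ZebVI TAGCTGTC/8: at [13, 28] ⇒ [21, 36]
  CdoI AGTC/1: at [8, 22, 53] ⇒ [9, 23, 54]
  YnoIV ACGGC/0: at [48] ⇒ [48]

All cut coordinates (distinct, sorted): [9, 21, 23, 36, 48, 54]

Fragment lengths:
  9→21: 12 bp
  21→23: 2 bp
  23→36: 13 bp
  36→48: 12 bp
  48→54: 6 bp
  54→9 (wrap): 60-54+9 = 15 bp

[2,6,12,12,13,15]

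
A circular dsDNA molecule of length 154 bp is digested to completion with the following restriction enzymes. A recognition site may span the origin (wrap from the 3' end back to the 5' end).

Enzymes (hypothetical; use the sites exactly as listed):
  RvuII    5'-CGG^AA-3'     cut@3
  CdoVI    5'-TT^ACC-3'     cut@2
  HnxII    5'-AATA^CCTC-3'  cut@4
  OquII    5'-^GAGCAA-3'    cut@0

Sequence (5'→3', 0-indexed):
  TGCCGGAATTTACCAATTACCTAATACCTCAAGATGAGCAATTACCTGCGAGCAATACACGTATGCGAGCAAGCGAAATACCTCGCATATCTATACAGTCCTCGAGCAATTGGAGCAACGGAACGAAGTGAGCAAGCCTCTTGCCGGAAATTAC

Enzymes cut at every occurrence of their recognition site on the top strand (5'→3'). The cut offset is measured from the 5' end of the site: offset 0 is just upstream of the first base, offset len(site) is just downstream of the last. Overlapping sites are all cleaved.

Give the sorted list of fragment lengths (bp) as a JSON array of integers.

[5,6,7,8,8,8,9,9,9,13,14,17,18,23]

Site scan:
  RvuII (CGGAA, off=3): starts [3, 118, 144] → cuts [6, 121, 147]
  CdoVI (TTACC, off=2): starts [9, 16, 41] → cuts [11, 18, 43]
  HnxII (AATACCTC, off=4): starts [22, 76] → cuts [26, 80]
  OquII (GAGCAA, off=0): starts [35, 49, 66, 103, 112, 129] → cuts [35, 49, 66, 103, 112, 129]

All cut coordinates (distinct, sorted): [6, 11, 18, 26, 35, 43, 49, 66, 80, 103, 112, 121, 129, 147]

Fragment lengths:
  6→11: 5 bp
  11→18: 7 bp
  18→26: 8 bp
  26→35: 9 bp
  35→43: 8 bp
  43→49: 6 bp
  49→66: 17 bp
  66→80: 14 bp
  80→103: 23 bp
  103→112: 9 bp
  112→121: 9 bp
  121→129: 8 bp
  129→147: 18 bp
  147→6 (wrap): 154-147+6 = 13 bp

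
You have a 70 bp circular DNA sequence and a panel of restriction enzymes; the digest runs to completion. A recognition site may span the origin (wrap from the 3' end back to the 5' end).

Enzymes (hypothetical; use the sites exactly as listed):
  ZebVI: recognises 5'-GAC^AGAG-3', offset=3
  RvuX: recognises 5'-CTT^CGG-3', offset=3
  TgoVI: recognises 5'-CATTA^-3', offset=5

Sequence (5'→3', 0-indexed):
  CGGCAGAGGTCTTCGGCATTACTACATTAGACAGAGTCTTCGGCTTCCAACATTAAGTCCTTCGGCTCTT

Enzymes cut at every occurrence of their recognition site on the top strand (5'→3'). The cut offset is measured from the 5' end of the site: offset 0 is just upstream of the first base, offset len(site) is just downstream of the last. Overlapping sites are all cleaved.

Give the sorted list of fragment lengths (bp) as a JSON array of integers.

Site scan:
  ZebVI (GACAGAG, off=3): starts [29] → cuts [32]
  RvuX (CTTCGG, off=3): starts [10, 37, 59, 67] → cuts [0, 13, 40, 62]
  TgoVI (CATTA, off=5): starts [16, 24, 50] → cuts [21, 29, 55]

All cut coordinates (distinct, sorted): [0, 13, 21, 29, 32, 40, 55, 62]

Fragment lengths:
  0→13: 13 bp
  13→21: 8 bp
  21→29: 8 bp
  29→32: 3 bp
  32→40: 8 bp
  40→55: 15 bp
  55→62: 7 bp
  62→0 (wrap): 70-62+0 = 8 bp

[3,7,8,8,8,8,13,15]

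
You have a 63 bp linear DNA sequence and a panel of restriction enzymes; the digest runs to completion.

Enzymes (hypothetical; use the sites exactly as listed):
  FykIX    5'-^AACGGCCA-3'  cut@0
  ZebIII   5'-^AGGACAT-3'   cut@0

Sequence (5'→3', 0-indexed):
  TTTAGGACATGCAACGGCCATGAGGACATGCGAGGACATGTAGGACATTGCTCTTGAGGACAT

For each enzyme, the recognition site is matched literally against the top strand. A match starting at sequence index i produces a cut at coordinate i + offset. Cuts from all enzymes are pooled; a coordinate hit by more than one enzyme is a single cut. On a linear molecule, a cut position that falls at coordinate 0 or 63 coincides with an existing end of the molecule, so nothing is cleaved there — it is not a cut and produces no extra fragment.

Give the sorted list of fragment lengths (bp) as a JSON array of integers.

Site scan:
  FykIX (AACGGCCA, off=0): starts [12] → cuts [12]
  ZebIII (AGGACAT, off=0): starts [3, 22, 32, 41, 56] → cuts [3, 22, 32, 41, 56]

Pooled cuts: [3, 12, 22, 32, 41, 56]

Fragment lengths:
  [0,3): 3 bp
  [3,12): 9 bp
  [12,22): 10 bp
  [22,32): 10 bp
  [32,41): 9 bp
  [41,56): 15 bp
  [56,63): 7 bp

[3,7,9,9,10,10,15]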